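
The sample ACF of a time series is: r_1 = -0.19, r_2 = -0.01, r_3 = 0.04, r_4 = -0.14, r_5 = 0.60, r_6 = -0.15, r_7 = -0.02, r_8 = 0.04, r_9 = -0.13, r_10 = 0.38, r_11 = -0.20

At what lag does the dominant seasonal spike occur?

5

The largest autocorrelation is r_5 = 0.60, with a weaker echo at lag 10 (0.38); the remaining lags stay at or below 0.04.
The dominant spike at lag 5 indicates a seasonal period of 5.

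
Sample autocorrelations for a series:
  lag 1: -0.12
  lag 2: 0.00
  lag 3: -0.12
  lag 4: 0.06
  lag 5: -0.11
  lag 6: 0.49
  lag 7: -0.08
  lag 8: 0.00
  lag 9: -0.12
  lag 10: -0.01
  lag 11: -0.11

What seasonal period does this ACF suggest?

6

The largest autocorrelation is r_6 = 0.49; the remaining lags stay at or below 0.06.
The dominant spike at lag 6 indicates a seasonal period of 6.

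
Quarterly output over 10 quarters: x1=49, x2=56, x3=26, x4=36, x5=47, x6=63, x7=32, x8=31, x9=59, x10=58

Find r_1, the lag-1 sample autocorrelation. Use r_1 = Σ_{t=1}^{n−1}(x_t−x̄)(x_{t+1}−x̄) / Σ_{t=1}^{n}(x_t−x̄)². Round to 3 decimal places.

Mean x̄ = (49 + 56 + 26 + 36 + 47 + 63 + 32 + 31 + 59 + 58)/10 = 45.7000
Numerator Σ_{t=1}^{9}(x_t−x̄)(x_{t+1}−x̄) = -35.4900
Denominator Σ(x_t−x̄)² = 1632.1000
r_1 = -35.4900 / 1632.1000 = -0.022

-0.022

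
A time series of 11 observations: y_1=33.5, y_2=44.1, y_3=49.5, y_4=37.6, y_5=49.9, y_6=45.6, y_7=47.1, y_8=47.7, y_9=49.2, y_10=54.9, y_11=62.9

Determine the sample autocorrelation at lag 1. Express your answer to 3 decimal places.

0.196

Mean ȳ = (33.5 + 44.1 + 49.5 + 37.6 + 49.9 + 45.6 + 47.1 + 47.7 + 49.2 + 54.9 + 62.9)/11 = 47.4545
Numerator Σ_{t=1}^{10}(y_t−ȳ)(y_{t+1}−ȳ) = 120.1516
Denominator Σ(y_t−ȳ)² = 613.9273
r_1 = 120.1516 / 613.9273 = 0.196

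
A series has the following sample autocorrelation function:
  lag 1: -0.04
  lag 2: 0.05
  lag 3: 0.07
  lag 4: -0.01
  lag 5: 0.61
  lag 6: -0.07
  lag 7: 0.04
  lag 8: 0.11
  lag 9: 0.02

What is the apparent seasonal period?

The largest autocorrelation is r_5 = 0.61; the remaining lags stay at or below 0.11.
The dominant spike at lag 5 indicates a seasonal period of 5.

5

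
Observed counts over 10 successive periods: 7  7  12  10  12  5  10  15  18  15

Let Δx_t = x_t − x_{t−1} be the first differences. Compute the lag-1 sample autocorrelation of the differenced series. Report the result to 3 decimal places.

First differences Δx: 0, 5, -2, 2, -7, 5, 5, 3, -3
Mean of differences = 0.8889
Numerator Σ(Δx_t−Δx̄)(Δx_{t+1}−Δx̄) = -42.5679
Denominator Σ(Δx_t−Δx̄)² = 142.8889
r_1(Δx) = -42.5679 / 142.8889 = -0.298

-0.298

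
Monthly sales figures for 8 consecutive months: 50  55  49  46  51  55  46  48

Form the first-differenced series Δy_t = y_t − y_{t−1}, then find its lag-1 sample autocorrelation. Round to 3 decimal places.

-0.326

First differences Δy: 5, -6, -3, 5, 4, -9, 2
Mean of differences = -0.2857
Numerator Σ(Δy_t−Δȳ)(Δy_{t+1}−Δȳ) = -63.6531
Denominator Σ(Δy_t−Δȳ)² = 195.4286
r_1(Δy) = -63.6531 / 195.4286 = -0.326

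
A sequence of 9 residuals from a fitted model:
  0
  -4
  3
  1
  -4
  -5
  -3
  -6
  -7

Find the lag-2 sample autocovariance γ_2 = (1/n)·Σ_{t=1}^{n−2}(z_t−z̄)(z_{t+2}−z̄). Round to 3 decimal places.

0.483

Mean z̄ = (0 − 4 + 3 + 1 − 4 − 5 − 3 − 6 − 7)/9 = -2.7778
Σ_{t=1}^{7}(z_t−z̄)(z_{t+2}−z̄) = 4.3457
γ_2 = 4.3457 / 9 = 0.483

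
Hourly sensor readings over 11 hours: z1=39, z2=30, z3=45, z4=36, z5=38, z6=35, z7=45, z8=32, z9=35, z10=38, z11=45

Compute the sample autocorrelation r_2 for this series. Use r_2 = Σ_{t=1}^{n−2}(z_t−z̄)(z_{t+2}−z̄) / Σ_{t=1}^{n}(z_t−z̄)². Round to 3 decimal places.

Mean z̄ = (39 + 30 + 45 + 36 + 38 + 35 + 45 + 32 + 35 + 38 + 45)/11 = 38.0000
Numerator Σ_{t=1}^{9}(z_t−z̄)(z_{t+2}−z̄) = 5.0000
Denominator Σ(z_t−z̄)² = 270.0000
r_2 = 5.0000 / 270.0000 = 0.019

0.019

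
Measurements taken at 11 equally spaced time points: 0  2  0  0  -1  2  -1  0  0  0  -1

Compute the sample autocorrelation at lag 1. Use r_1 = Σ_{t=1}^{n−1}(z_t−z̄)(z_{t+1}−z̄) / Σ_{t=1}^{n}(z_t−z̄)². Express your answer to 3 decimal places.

-0.384

Mean z̄ = (0 + 2 + 0 + 0 − 1 + 2 − 1 + 0 + 0 + 0 − 1)/11 = 0.0909
Numerator Σ_{t=1}^{10}(z_t−z̄)(z_{t+1}−z̄) = -4.1901
Denominator Σ(z_t−z̄)² = 10.9091
r_1 = -4.1901 / 10.9091 = -0.384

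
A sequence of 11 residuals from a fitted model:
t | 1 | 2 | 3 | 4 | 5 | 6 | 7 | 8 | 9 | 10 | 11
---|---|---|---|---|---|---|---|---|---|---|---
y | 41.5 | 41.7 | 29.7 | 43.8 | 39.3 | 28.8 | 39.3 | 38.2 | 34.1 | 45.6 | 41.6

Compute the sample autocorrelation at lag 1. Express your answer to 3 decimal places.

Mean ȳ = (41.5 + 41.7 + 29.7 + 43.8 + 39.3 + 28.8 + 39.3 + 38.2 + 34.1 + 45.6 + 41.6)/11 = 38.5091
Numerator Σ_{t=1}^{10}(y_t−ȳ)(y_{t+1}−ȳ) = -84.5755
Denominator Σ(y_t−ȳ)² = 299.6091
r_1 = -84.5755 / 299.6091 = -0.282

-0.282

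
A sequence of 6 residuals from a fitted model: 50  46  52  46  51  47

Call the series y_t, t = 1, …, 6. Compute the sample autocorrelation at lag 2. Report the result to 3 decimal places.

Mean ȳ = (50 + 46 + 52 + 46 + 51 + 47)/6 = 48.6667
Numerator Σ_{t=1}^{4}(y_t−ȳ)(y_{t+2}−ȳ) = 23.7778
Denominator Σ(y_t−ȳ)² = 35.3333
r_2 = 23.7778 / 35.3333 = 0.673

0.673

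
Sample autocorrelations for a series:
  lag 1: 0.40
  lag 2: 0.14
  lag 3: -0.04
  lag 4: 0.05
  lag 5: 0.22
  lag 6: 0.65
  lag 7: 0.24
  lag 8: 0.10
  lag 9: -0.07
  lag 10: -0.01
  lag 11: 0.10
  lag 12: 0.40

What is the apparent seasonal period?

The largest autocorrelation is r_6 = 0.65; the remaining lags stay at or below 0.40. The elevated value at lag 1 (0.40), dropping to 0.14 at lag 2, reflects decaying short-term dependence rather than seasonality.
The dominant spike at lag 6 indicates a seasonal period of 6.

6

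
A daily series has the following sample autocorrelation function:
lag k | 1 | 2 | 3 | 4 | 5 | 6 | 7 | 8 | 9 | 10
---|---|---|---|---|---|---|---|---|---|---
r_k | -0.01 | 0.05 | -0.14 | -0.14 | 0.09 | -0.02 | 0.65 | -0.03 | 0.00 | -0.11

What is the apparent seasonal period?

The largest autocorrelation is r_7 = 0.65; the remaining lags stay at or below 0.09.
The dominant spike at lag 7 indicates a seasonal period of 7.

7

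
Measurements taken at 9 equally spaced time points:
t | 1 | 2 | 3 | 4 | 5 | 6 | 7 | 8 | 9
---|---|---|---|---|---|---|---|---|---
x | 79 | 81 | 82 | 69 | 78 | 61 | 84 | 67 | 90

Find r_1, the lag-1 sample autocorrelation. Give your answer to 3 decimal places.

-0.515

Mean x̄ = (79 + 81 + 82 + 69 + 78 + 61 + 84 + 67 + 90)/9 = 76.7778
Numerator Σ_{t=1}^{8}(x_t−x̄)(x_{t+1}−x̄) = -351.8272
Denominator Σ(x_t−x̄)² = 683.5556
r_1 = -351.8272 / 683.5556 = -0.515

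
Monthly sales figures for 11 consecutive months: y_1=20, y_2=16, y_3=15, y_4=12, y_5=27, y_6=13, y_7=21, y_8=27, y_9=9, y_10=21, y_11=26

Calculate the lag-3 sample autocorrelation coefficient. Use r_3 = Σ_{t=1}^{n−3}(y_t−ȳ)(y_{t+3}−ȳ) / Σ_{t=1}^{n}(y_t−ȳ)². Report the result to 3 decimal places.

Mean ȳ = (20 + 16 + 15 + 12 + 27 + 13 + 21 + 27 + 9 + 21 + 26)/11 = 18.8182
Numerator Σ_{t=1}^{8}(y_t−ȳ)(y_{t+3}−ȳ) = 163.8099
Denominator Σ(y_t−ȳ)² = 395.6364
r_3 = 163.8099 / 395.6364 = 0.414

0.414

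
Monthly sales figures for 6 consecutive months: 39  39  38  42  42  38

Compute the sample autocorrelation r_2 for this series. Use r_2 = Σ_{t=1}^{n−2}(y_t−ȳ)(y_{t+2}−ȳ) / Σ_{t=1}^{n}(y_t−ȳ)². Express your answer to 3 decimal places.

Mean ȳ = (39 + 39 + 38 + 42 + 42 + 38)/6 = 39.6667
Numerator Σ_{t=1}^{4}(y_t−ȳ)(y_{t+2}−ȳ) = -8.2222
Denominator Σ(y_t−ȳ)² = 17.3333
r_2 = -8.2222 / 17.3333 = -0.474

-0.474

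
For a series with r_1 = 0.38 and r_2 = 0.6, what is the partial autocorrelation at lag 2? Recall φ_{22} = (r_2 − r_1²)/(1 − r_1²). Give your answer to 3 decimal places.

0.532

φ_{22} = (r_2 − r_1²) / (1 − r_1²)
r_1² = (0.38)² = 0.1444
Numerator = 0.6 − 0.1444 = 0.4556; denominator = 1 − 0.1444 = 0.8556
φ_{22} = 0.4556 / 0.8556 = 0.532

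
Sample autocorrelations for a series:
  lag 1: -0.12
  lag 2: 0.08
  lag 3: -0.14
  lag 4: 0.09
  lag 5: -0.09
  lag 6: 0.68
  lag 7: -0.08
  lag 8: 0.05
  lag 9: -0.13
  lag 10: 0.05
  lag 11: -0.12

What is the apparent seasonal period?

The largest autocorrelation is r_6 = 0.68; the remaining lags stay at or below 0.09.
The dominant spike at lag 6 indicates a seasonal period of 6.

6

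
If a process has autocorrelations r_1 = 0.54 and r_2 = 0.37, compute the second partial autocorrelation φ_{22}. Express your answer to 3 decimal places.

0.111

φ_{22} = (r_2 − r_1²) / (1 − r_1²)
r_1² = (0.54)² = 0.2916
Numerator = 0.37 − 0.2916 = 0.0784; denominator = 1 − 0.2916 = 0.7084
φ_{22} = 0.0784 / 0.7084 = 0.111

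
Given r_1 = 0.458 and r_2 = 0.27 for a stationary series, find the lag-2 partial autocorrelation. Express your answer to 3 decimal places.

φ_{22} = (r_2 − r_1²) / (1 − r_1²)
r_1² = (0.458)² = 0.209764
Numerator = 0.27 − 0.2098 = 0.0602; denominator = 1 − 0.2098 = 0.7902
φ_{22} = 0.0602 / 0.7902 = 0.076

0.076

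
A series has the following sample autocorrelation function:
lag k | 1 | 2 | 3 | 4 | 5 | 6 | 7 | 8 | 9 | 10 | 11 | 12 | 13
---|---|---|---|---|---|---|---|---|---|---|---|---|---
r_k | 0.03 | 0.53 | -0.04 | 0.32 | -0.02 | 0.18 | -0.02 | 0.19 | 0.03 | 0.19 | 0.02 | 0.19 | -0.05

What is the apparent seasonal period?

The largest autocorrelation is r_2 = 0.53, with weaker echoes at lags 4 (0.32), 6 (0.18), 8 (0.19), 10 (0.19) and 12 (0.19); the remaining lags stay at or below 0.03.
The dominant spike at lag 2 indicates a seasonal period of 2.

2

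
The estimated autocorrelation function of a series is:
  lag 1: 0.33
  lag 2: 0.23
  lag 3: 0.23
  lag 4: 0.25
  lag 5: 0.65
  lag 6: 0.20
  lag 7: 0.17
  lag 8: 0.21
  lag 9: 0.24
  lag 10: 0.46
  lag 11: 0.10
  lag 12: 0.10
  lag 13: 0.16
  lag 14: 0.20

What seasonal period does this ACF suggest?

The largest autocorrelation is r_5 = 0.65, with a weaker echo at lag 10 (0.46); the remaining lags stay at or below 0.33. The elevated value at lag 1 (0.33), dropping to 0.23 at lag 2, reflects decaying short-term dependence rather than seasonality.
The dominant spike at lag 5 indicates a seasonal period of 5.

5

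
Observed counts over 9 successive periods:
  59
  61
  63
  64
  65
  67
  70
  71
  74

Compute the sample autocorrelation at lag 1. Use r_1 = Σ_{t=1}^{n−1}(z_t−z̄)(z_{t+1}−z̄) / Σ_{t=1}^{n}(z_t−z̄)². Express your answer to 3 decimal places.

Mean z̄ = (59 + 61 + 63 + 64 + 65 + 67 + 70 + 71 + 74)/9 = 66.0000
Numerator Σ_{t=1}^{8}(z_t−z̄)(z_{t+1}−z̄) = 121.0000
Denominator Σ(z_t−z̄)² = 194.0000
r_1 = 121.0000 / 194.0000 = 0.624

0.624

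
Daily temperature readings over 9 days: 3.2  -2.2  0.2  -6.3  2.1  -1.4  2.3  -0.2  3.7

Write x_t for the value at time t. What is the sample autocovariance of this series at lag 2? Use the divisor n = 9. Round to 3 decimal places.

4.199

Mean x̄ = (3.2 − 2.2 + 0.2 − 6.3 + 2.1 − 1.4 + 2.3 − 0.2 + 3.7)/9 = 0.1556
Σ_{t=1}^{7}(x_t−x̄)(x_{t+2}−x̄) = 37.7938
γ_2 = 37.7938 / 9 = 4.199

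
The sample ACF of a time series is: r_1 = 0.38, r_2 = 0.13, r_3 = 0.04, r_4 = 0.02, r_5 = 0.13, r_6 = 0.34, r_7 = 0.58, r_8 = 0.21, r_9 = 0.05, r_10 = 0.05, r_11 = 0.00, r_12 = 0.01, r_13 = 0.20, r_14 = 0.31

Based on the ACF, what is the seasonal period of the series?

The largest autocorrelation is r_7 = 0.58; the remaining lags stay at or below 0.38. The elevated value at lag 1 (0.38), dropping to 0.13 at lag 2, reflects decaying short-term dependence rather than seasonality.
The dominant spike at lag 7 indicates a seasonal period of 7.

7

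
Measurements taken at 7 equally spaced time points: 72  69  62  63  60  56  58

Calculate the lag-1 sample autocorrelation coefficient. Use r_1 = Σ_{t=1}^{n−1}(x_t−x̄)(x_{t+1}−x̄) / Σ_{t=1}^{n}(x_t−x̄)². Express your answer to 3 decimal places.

0.514

Mean x̄ = (72 + 69 + 62 + 63 + 60 + 56 + 58)/7 = 62.8571
Deviations from mean: 9.1429, 6.1429, -0.8571, 0.1429, -2.8571, -6.8571, -4.8571
Σ(x_t−x̄)(x_{t+1}−x̄) = (56.1633) + (-5.2653) + (-0.1224) + (-0.4082) + (19.5918) + (33.3061) = 103.2653
Denominator Σ(x_t−x̄)² = 200.8571
r_1 = 103.2653 / 200.8571 = 0.514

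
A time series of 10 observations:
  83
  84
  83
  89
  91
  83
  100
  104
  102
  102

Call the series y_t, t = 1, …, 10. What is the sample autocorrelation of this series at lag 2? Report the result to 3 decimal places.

0.311

Mean ȳ = (83 + 84 + 83 + 89 + 91 + 83 + 100 + 104 + 102 + 102)/10 = 92.1000
Numerator Σ_{t=1}^{8}(y_t−ȳ)(y_{t+2}−ȳ) = 225.1800
Denominator Σ(y_t−ȳ)² = 724.9000
r_2 = 225.1800 / 724.9000 = 0.311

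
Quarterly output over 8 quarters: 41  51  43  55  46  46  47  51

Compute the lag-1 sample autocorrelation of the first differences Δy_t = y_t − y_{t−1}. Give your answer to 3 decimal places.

-0.705

First differences Δy: 10, -8, 12, -9, 0, 1, 4
Mean of differences = 1.4286
Numerator Σ(Δy_t−Δȳ)(Δy_{t+1}−Δȳ) = -276.3265
Denominator Σ(Δy_t−Δȳ)² = 391.7143
r_1(Δy) = -276.3265 / 391.7143 = -0.705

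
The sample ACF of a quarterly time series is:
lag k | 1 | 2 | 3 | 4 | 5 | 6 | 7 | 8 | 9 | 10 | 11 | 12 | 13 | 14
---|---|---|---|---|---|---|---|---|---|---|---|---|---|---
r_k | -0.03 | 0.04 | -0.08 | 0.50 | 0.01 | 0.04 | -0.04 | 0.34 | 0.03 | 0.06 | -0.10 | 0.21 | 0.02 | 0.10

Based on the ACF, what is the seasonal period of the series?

4

The largest autocorrelation is r_4 = 0.50, with weaker echoes at lags 8 (0.34) and 12 (0.21); the remaining lags stay at or below 0.10.
The dominant spike at lag 4 indicates a seasonal period of 4.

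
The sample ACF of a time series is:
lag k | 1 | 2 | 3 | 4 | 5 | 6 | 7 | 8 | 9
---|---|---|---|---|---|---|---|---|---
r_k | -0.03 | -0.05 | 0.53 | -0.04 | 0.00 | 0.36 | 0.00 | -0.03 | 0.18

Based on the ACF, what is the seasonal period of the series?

The largest autocorrelation is r_3 = 0.53, with weaker echoes at lags 6 (0.36) and 9 (0.18); the remaining lags stay at or below 0.00.
The dominant spike at lag 3 indicates a seasonal period of 3.

3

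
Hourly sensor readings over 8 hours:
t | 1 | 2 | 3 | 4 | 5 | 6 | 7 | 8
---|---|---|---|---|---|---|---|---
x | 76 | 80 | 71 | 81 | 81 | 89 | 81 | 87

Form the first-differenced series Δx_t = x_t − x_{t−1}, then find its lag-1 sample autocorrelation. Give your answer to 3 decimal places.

First differences Δx: 4, -9, 10, 0, 8, -8, 6
Mean of differences = 1.5714
Numerator Σ(Δx_t−Δx̄)(Δx_{t+1}−Δx̄) = -242.0408
Denominator Σ(Δx_t−Δx̄)² = 343.7143
r_1(Δx) = -242.0408 / 343.7143 = -0.704

-0.704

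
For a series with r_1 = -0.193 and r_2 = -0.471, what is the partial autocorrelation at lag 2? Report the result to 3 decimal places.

φ_{22} = (r_2 − r_1²) / (1 − r_1²)
r_1² = (-0.193)² = 0.037249
Numerator = -0.471 − 0.0372 = -0.5082; denominator = 1 − 0.0372 = 0.9628
φ_{22} = -0.5082 / 0.9628 = -0.528

-0.528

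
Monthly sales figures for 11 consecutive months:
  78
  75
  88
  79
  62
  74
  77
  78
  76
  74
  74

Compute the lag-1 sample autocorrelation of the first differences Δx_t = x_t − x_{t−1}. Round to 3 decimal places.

-0.235

First differences Δx: -3, 13, -9, -17, 12, 3, 1, -2, -2, 0
Mean of differences = -0.4000
Numerator Σ(Δx_t−Δx̄)(Δx_{t+1}−Δx̄) = -166.5600
Denominator Σ(Δx_t−Δx̄)² = 708.4000
r_1(Δx) = -166.5600 / 708.4000 = -0.235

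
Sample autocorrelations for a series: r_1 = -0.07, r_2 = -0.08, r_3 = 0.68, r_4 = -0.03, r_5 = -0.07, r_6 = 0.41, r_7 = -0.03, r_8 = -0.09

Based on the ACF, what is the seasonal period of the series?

The largest autocorrelation is r_3 = 0.68, with a weaker echo at lag 6 (0.41); the remaining lags stay at or below -0.03.
The dominant spike at lag 3 indicates a seasonal period of 3.

3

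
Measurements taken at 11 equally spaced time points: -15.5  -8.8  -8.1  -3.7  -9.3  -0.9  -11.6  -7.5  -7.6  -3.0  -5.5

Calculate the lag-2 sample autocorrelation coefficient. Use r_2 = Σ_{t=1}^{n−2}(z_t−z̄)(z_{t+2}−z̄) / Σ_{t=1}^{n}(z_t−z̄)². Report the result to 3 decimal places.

0.198

Mean z̄ = (-15.5 − 8.8 − 8.1 − 3.7 − 9.3 − 0.9 − 11.6 − 7.5 − 7.6 − 3.0 − 5.5)/11 = -7.4091
Numerator Σ_{t=1}^{9}(z_t−z̄)(z_{t+2}−z̄) = 33.2480
Denominator Σ(z_t−z̄)² = 168.2691
r_2 = 33.2480 / 168.2691 = 0.198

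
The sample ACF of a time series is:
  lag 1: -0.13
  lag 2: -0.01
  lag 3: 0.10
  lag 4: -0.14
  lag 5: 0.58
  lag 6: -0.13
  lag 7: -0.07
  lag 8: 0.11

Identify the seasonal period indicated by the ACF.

5

The largest autocorrelation is r_5 = 0.58; the remaining lags stay at or below 0.11.
The dominant spike at lag 5 indicates a seasonal period of 5.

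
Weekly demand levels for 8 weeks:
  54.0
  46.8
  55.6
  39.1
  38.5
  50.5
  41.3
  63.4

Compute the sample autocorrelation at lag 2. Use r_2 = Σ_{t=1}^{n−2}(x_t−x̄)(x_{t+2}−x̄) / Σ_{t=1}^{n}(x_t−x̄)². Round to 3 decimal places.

Mean x̄ = (54.0 + 46.8 + 55.6 + 39.1 + 38.5 + 50.5 + 41.3 + 63.4)/8 = 48.6500
Deviations from mean: 5.3500, -1.8500, 6.9500, -9.5500, -10.1500, 1.8500, -7.3500, 14.7500
Σ(x_t−x̄)(x_{t+2}−x̄) = (37.1825) + (17.6675) + (-70.5425) + (-17.6675) + (74.6025) + (27.2875) = 68.5300
Denominator Σ(x_t−x̄)² = 549.5800
r_2 = 68.5300 / 549.5800 = 0.125

0.125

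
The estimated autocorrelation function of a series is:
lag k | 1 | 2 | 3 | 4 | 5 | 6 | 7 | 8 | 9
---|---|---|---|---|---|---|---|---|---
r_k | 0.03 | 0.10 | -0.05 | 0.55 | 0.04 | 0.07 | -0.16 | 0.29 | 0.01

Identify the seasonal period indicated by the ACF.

The largest autocorrelation is r_4 = 0.55, with a weaker echo at lag 8 (0.29); the remaining lags stay at or below 0.10.
The dominant spike at lag 4 indicates a seasonal period of 4.

4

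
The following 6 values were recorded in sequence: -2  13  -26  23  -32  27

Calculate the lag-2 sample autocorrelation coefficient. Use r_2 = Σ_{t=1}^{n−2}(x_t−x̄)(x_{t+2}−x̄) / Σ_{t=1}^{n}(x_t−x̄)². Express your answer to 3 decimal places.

0.577

Mean x̄ = (-2 + 13 − 26 + 23 − 32 + 27)/6 = 0.5000
Deviations from mean: -2.5000, 12.5000, -26.5000, 22.5000, -32.5000, 26.5000
Σ(x_t−x̄)(x_{t+2}−x̄) = (66.2500) + (281.2500) + (861.2500) + (596.2500) = 1805.0000
Denominator Σ(x_t−x̄)² = 3129.5000
r_2 = 1805.0000 / 3129.5000 = 0.577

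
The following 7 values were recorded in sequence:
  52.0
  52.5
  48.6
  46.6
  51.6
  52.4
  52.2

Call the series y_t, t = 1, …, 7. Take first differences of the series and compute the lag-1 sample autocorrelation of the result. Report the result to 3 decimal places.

First differences Δy: 0.5, -3.9, -2.0, 5.0, 0.8, -0.2
Mean of differences = 0.0333
Numerator Σ(Δy_t−Δȳ)(Δy_{t+1}−Δȳ) = -0.3078
Denominator Σ(Δy_t−Δȳ)² = 45.1333
r_1(Δy) = -0.3078 / 45.1333 = -0.007

-0.007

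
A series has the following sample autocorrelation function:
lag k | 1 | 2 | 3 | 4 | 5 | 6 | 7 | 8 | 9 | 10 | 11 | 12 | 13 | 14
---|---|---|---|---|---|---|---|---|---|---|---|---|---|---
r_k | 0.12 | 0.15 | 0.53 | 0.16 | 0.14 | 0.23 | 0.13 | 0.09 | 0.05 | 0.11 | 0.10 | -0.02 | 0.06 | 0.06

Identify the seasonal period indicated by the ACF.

3

The largest autocorrelation is r_3 = 0.53, with a weaker echo at lag 6 (0.23); the remaining lags stay at or below 0.16.
The dominant spike at lag 3 indicates a seasonal period of 3.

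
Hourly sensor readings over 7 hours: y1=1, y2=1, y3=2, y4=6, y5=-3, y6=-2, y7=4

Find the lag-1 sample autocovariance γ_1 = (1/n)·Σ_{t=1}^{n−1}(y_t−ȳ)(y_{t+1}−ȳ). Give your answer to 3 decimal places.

Mean ȳ = (1 + 1 + 2 + 6 − 3 − 2 + 4)/7 = 1.2857
Deviations: -0.2857, -0.2857, 0.7143, 4.7143, -4.2857, -3.2857, 2.7143
Σ_{t=1}^{6}(y_t−ȳ)(y_{t+1}−ȳ) = -11.7959
γ_1 = -11.7959 / 7 = -1.685

-1.685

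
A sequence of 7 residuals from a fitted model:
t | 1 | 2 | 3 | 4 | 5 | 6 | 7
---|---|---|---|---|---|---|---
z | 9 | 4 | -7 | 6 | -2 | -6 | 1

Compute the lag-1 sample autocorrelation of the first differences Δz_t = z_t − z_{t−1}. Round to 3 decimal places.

-0.469

First differences Δz: -5, -11, 13, -8, -4, 7
Mean of differences = -1.3333
Numerator Σ(Δz_t−Δz̄)(Δz_{t+1}−Δz̄) = -203.1111
Denominator Σ(Δz_t−Δz̄)² = 433.3333
r_1(Δz) = -203.1111 / 433.3333 = -0.469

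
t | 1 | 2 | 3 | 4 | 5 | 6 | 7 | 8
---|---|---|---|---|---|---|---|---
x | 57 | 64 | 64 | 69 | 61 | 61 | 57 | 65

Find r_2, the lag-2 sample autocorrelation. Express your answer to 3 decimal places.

Mean x̄ = (57 + 64 + 64 + 69 + 61 + 61 + 57 + 65)/8 = 62.2500
Deviations from mean: -5.2500, 1.7500, 1.7500, 6.7500, -1.2500, -1.2500, -5.2500, 2.7500
Σ(x_t−x̄)(x_{t+2}−x̄) = (-9.1875) + (11.8125) + (-2.1875) + (-8.4375) + (6.5625) + (-3.4375) = -4.8750
Denominator Σ(x_t−x̄)² = 117.5000
r_2 = -4.8750 / 117.5000 = -0.041

-0.041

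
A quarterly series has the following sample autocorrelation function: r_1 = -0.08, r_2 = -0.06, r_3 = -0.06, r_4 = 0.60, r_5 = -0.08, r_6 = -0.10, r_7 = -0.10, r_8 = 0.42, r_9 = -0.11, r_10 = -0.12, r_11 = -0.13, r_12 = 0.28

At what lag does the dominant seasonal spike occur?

4

The largest autocorrelation is r_4 = 0.60, with weaker echoes at lags 8 (0.42) and 12 (0.28); the remaining lags stay at or below -0.06.
The dominant spike at lag 4 indicates a seasonal period of 4.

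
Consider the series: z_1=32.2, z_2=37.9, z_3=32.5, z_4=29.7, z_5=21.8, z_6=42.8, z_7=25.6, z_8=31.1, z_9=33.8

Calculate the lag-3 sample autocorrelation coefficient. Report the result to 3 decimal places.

-0.039

Mean z̄ = (32.2 + 37.9 + 32.5 + 29.7 + 21.8 + 42.8 + 25.6 + 31.1 + 33.8)/9 = 31.9333
Numerator Σ_{t=1}^{6}(z_t−z̄)(z_{t+3}−z̄) = -12.0267
Denominator Σ(z_t−z̄)² = 306.0400
r_3 = -12.0267 / 306.0400 = -0.039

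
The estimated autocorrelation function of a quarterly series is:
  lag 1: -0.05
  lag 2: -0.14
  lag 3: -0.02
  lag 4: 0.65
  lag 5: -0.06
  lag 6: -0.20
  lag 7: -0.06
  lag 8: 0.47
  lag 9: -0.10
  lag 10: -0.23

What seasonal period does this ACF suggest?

The largest autocorrelation is r_4 = 0.65, with a weaker echo at lag 8 (0.47); the remaining lags stay at or below -0.02.
The dominant spike at lag 4 indicates a seasonal period of 4.

4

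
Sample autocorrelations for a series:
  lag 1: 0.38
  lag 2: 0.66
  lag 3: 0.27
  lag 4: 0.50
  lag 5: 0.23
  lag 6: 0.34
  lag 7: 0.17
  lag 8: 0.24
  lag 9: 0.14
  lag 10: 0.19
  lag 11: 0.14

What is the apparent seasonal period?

The largest autocorrelation is r_2 = 0.66, with a weaker echo at lag 4 (0.50); the remaining lags stay at or below 0.38.
The dominant spike at lag 2 indicates a seasonal period of 2.

2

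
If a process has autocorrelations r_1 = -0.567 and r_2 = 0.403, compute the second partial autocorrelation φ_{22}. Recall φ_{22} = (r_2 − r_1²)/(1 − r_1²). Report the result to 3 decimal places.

0.120

φ_{22} = (r_2 − r_1²) / (1 − r_1²)
r_1² = (-0.567)² = 0.321489
Numerator = 0.403 − 0.3215 = 0.0815; denominator = 1 − 0.3215 = 0.6785
φ_{22} = 0.0815 / 0.6785 = 0.120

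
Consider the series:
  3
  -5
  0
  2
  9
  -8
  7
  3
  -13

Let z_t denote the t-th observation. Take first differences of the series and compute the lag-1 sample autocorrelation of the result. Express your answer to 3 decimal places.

First differences Δz: -8, 5, 2, 7, -17, 15, -4, -16
Mean of differences = -2.0000
Numerator Σ(Δz_t−Δz̄)(Δz_{t+1}−Δz̄) = -374.0000
Denominator Σ(Δz_t−Δz̄)² = 896.0000
r_1(Δz) = -374.0000 / 896.0000 = -0.417

-0.417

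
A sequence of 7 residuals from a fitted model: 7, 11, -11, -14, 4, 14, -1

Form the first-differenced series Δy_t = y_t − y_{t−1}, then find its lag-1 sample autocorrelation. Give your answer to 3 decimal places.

-0.038

First differences Δy: 4, -22, -3, 18, 10, -15
Mean of differences = -1.3333
Numerator Σ(Δy_t−Δȳ)(Δy_{t+1}−Δȳ) = -43.7778
Denominator Σ(Δy_t−Δȳ)² = 1147.3333
r_1(Δy) = -43.7778 / 1147.3333 = -0.038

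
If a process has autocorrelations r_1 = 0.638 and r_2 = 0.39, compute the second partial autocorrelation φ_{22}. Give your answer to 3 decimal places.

φ_{22} = (r_2 − r_1²) / (1 − r_1²)
r_1² = (0.638)² = 0.407044
Numerator = 0.39 − 0.4070 = -0.0170; denominator = 1 − 0.4070 = 0.5930
φ_{22} = -0.0170 / 0.5930 = -0.029

-0.029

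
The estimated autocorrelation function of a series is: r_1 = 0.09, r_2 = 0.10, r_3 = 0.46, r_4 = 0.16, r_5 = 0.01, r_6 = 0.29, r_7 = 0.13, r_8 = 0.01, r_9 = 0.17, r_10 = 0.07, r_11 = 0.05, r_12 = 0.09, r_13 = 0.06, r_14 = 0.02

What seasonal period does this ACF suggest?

The largest autocorrelation is r_3 = 0.46, with weaker echoes at lags 6 (0.29) and 9 (0.17); the remaining lags stay at or below 0.16.
The dominant spike at lag 3 indicates a seasonal period of 3.

3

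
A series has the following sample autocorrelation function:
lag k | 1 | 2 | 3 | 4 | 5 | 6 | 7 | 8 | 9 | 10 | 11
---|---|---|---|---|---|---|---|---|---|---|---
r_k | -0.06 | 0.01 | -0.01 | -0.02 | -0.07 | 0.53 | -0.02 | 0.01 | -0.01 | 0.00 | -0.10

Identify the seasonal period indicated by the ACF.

6

The largest autocorrelation is r_6 = 0.53; the remaining lags stay at or below 0.01.
The dominant spike at lag 6 indicates a seasonal period of 6.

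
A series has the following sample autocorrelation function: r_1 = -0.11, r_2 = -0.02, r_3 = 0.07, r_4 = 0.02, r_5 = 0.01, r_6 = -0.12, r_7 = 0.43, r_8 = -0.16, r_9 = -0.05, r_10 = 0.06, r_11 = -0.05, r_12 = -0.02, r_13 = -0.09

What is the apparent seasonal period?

The largest autocorrelation is r_7 = 0.43; the remaining lags stay at or below 0.07.
The dominant spike at lag 7 indicates a seasonal period of 7.

7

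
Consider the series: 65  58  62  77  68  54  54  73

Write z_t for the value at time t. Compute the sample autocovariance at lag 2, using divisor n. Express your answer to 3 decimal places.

-43.426

Mean z̄ = (65 + 58 + 62 + 77 + 68 + 54 + 54 + 73)/8 = 63.8750
Σ_{t=1}^{6}(z_t−z̄)(z_{t+2}−z̄) = -347.4063
γ_2 = -347.4063 / 8 = -43.426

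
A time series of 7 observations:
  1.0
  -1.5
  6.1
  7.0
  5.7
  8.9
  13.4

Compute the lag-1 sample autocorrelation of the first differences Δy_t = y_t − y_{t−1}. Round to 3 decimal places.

-0.404

First differences Δy: -2.5, 7.6, 0.9, -1.3, 3.2, 4.5
Mean of differences = 2.0667
Numerator Σ(Δy_t−Δȳ)(Δy_{t+1}−Δȳ) = -28.8544
Denominator Σ(Δy_t−Δȳ)² = 71.3733
r_1(Δy) = -28.8544 / 71.3733 = -0.404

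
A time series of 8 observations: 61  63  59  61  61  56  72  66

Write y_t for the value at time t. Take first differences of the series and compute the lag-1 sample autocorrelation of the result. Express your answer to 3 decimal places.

First differences Δy: 2, -4, 2, 0, -5, 16, -6
Mean of differences = 0.7143
Numerator Σ(Δy_t−Δȳ)(Δy_{t+1}−Δȳ) = -198.9388
Denominator Σ(Δy_t−Δȳ)² = 337.4286
r_1(Δy) = -198.9388 / 337.4286 = -0.590

-0.590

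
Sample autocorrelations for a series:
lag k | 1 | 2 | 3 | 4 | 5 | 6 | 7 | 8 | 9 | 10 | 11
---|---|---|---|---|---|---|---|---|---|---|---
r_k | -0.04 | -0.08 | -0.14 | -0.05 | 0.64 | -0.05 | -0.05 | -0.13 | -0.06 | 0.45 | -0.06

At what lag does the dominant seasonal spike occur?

5

The largest autocorrelation is r_5 = 0.64, with a weaker echo at lag 10 (0.45); the remaining lags stay at or below -0.04.
The dominant spike at lag 5 indicates a seasonal period of 5.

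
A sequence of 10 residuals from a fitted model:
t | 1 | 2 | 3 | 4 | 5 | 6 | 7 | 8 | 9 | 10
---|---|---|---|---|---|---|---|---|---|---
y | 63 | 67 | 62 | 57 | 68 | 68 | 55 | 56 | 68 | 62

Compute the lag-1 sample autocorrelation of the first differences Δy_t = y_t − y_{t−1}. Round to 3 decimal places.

First differences Δy: 4, -5, -5, 11, 0, -13, 1, 12, -6
Mean of differences = -0.1111
Numerator Σ(Δy_t−Δȳ)(Δy_{t+1}−Δȳ) = -122.9012
Denominator Σ(Δy_t−Δȳ)² = 536.8889
r_1(Δy) = -122.9012 / 536.8889 = -0.229

-0.229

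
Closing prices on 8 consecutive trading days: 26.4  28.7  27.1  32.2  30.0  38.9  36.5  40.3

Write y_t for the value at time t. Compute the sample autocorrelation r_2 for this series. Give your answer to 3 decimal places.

0.418

Mean ȳ = (26.4 + 28.7 + 27.1 + 32.2 + 30.0 + 38.9 + 36.5 + 40.3)/8 = 32.5125
Deviations from mean: -6.1125, -3.8125, -5.4125, -0.3125, -2.5125, 6.3875, 3.9875, 7.7875
Numerator Σ_{t=1}^{6}(y_t−ȳ)(y_{t+2}−ȳ) = 85.6022
Denominator Σ(y_t−ȳ)² = 204.9488
r_2 = 85.6022 / 204.9488 = 0.418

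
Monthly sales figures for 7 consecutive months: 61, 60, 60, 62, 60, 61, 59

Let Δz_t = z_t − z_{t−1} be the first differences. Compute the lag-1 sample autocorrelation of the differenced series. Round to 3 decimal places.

First differences Δz: -1, 0, 2, -2, 1, -2
Mean of differences = -0.3333
Numerator Σ(Δz_t−Δz̄)(Δz_{t+1}−Δz̄) = -7.7778
Denominator Σ(Δz_t−Δz̄)² = 13.3333
r_1(Δz) = -7.7778 / 13.3333 = -0.583

-0.583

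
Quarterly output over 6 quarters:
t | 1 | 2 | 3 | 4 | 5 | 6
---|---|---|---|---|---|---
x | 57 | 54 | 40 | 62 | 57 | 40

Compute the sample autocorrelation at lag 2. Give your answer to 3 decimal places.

-0.501

Mean x̄ = (57 + 54 + 40 + 62 + 57 + 40)/6 = 51.6667
Deviations from mean: 5.3333, 2.3333, -11.6667, 10.3333, 5.3333, -11.6667
Σ(x_t−x̄)(x_{t+2}−x̄) = (-62.2222) + (24.1111) + (-62.2222) + (-120.5556) = -220.8889
Denominator Σ(x_t−x̄)² = 441.3333
r_2 = -220.8889 / 441.3333 = -0.501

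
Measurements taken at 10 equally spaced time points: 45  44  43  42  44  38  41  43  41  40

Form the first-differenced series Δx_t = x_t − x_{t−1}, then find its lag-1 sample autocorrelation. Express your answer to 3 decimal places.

-0.480

First differences Δx: -1, -1, -1, 2, -6, 3, 2, -2, -1
Mean of differences = -0.5556
Numerator Σ(Δx_t−Δx̄)(Δx_{t+1}−Δx̄) = -27.9753
Denominator Σ(Δx_t−Δx̄)² = 58.2222
r_1(Δx) = -27.9753 / 58.2222 = -0.480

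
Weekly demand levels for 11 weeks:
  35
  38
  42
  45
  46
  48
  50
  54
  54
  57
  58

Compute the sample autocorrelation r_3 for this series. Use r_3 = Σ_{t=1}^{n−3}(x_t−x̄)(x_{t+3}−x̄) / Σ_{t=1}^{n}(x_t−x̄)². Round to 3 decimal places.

Mean x̄ = (35 + 38 + 42 + 45 + 46 + 48 + 50 + 54 + 54 + 57 + 58)/11 = 47.9091
Numerator Σ_{t=1}^{8}(x_t−x̄)(x_{t+3}−x̄) = 119.2479
Denominator Σ(x_t−x̄)² = 574.9091
r_3 = 119.2479 / 574.9091 = 0.207

0.207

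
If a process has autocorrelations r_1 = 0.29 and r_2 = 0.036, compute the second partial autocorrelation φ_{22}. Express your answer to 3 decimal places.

-0.053

φ_{22} = (r_2 − r_1²) / (1 − r_1²)
r_1² = (0.29)² = 0.0841
Numerator = 0.036 − 0.0841 = -0.0481; denominator = 1 − 0.0841 = 0.9159
φ_{22} = -0.0481 / 0.9159 = -0.053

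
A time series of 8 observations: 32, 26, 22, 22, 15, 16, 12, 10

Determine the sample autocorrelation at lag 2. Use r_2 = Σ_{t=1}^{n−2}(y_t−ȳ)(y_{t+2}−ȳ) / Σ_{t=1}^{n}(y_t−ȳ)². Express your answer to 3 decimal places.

Mean ȳ = (32 + 26 + 22 + 22 + 15 + 16 + 12 + 10)/8 = 19.3750
Deviations from mean: 12.6250, 6.6250, 2.6250, 2.6250, -4.3750, -3.3750, -7.3750, -9.3750
Σ(y_t−ȳ)(y_{t+2}−ȳ) = (33.1406) + (17.3906) + (-11.4844) + (-8.8594) + (32.2656) + (31.6406) = 94.0938
Denominator Σ(y_t−ȳ)² = 389.8750
r_2 = 94.0938 / 389.8750 = 0.241

0.241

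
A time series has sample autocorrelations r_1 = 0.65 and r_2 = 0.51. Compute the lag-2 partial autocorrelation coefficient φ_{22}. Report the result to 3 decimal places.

φ_{22} = (r_2 − r_1²) / (1 − r_1²)
r_1² = (0.65)² = 0.4225
Numerator = 0.51 − 0.4225 = 0.0875; denominator = 1 − 0.4225 = 0.5775
φ_{22} = 0.0875 / 0.5775 = 0.152

0.152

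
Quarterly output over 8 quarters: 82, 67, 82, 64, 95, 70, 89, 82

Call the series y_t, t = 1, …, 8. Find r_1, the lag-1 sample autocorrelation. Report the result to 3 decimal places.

-0.675

Mean ȳ = (82 + 67 + 82 + 64 + 95 + 70 + 89 + 82)/8 = 78.8750
Σ(y_t−ȳ)(y_{t+1}−ȳ) = (-37.1094) + (-37.1094) + (-46.4844) + (-239.8594) + (-143.1094) + (-89.8594) + (31.6406) = -561.8906
Denominator Σ(y_t−ȳ)² = 832.8750
r_1 = -561.8906 / 832.8750 = -0.675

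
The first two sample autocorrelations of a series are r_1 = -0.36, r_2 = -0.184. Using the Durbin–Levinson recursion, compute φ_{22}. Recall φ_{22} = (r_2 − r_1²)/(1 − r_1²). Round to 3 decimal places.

-0.360

φ_{22} = (r_2 − r_1²) / (1 − r_1²)
r_1² = (-0.36)² = 0.1296
Numerator = -0.184 − 0.1296 = -0.3136; denominator = 1 − 0.1296 = 0.8704
φ_{22} = -0.3136 / 0.8704 = -0.360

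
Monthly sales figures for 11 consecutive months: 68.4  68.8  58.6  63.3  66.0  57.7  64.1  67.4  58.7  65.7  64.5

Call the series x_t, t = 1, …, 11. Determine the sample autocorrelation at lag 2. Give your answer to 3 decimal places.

Mean x̄ = (68.4 + 68.8 + 58.6 + 63.3 + 66.0 + 57.7 + 64.1 + 67.4 + 58.7 + 65.7 + 64.5)/11 = 63.9273
Numerator Σ_{t=1}^{9}(x_t−x̄)(x_{t+2}−x̄) = -53.0279
Denominator Σ(x_t−x̄)² = 158.4818
r_2 = -53.0279 / 158.4818 = -0.335

-0.335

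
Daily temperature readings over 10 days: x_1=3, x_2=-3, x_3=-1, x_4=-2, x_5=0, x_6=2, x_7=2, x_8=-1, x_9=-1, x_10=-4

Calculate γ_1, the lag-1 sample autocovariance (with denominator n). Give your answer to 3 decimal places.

0.075

Mean x̄ = (3 − 3 − 1 − 2 + 0 + 2 + 2 − 1 − 1 − 4)/10 = -0.5000
Σ_{t=1}^{9}(x_t−x̄)(x_{t+1}−x̄) = 0.7500
γ_1 = 0.7500 / 10 = 0.075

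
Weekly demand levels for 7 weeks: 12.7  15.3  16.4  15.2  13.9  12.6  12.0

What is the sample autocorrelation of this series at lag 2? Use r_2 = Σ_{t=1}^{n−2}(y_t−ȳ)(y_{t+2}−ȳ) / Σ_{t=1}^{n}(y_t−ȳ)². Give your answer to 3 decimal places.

-0.201

Mean ȳ = (12.7 + 15.3 + 16.4 + 15.2 + 13.9 + 12.6 + 12.0)/7 = 14.0143
Σ(y_t−ȳ)(y_{t+2}−ȳ) = (-3.1355) + (1.5245) + (-0.2727) + (-1.6769) + (0.2302) = -3.3304
Denominator Σ(y_t−ȳ)² = 16.5486
r_2 = -3.3304 / 16.5486 = -0.201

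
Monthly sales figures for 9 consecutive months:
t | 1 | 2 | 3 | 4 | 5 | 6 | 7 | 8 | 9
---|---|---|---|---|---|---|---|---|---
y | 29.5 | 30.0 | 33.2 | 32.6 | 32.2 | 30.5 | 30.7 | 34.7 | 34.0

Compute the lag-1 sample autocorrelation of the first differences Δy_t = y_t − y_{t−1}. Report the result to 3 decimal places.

-0.168

First differences Δy: 0.5, 3.2, -0.6, -0.4, -1.7, 0.2, 4.0, -0.7
Mean of differences = 0.5625
Numerator Σ(Δy_t−Δȳ)(Δy_{t+1}−Δȳ) = -4.7002
Denominator Σ(Δy_t−Δȳ)² = 27.8988
r_1(Δy) = -4.7002 / 27.8988 = -0.168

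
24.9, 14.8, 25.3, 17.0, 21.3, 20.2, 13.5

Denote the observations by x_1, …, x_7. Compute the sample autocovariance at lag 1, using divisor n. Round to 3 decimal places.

Mean x̄ = (24.9 + 14.8 + 25.3 + 17.0 + 21.3 + 20.2 + 13.5)/7 = 19.5714
Σ_{t=1}^{6}(x_t−x̄)(x_{t+1}−x̄) = -74.6637
γ_1 = -74.6637 / 7 = -10.666

-10.666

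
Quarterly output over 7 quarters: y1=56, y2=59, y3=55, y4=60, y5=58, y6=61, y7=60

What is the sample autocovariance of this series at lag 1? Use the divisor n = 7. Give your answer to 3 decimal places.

-0.924

Mean ȳ = (56 + 59 + 55 + 60 + 58 + 61 + 60)/7 = 58.4286
Deviations: -2.4286, 0.5714, -3.4286, 1.5714, -0.4286, 2.5714, 1.5714
Σ_{t=1}^{6}(y_t−ȳ)(y_{t+1}−ȳ) = -6.4694
γ_1 = -6.4694 / 7 = -0.924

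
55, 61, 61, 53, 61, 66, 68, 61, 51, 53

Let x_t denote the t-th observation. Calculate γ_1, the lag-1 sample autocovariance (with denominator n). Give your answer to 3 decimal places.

9.900

Mean x̄ = (55 + 61 + 61 + 53 + 61 + 66 + 68 + 61 + 51 + 53)/10 = 59.0000
Σ_{t=1}^{9}(x_t−x̄)(x_{t+1}−x̄) = 99.0000
γ_1 = 99.0000 / 10 = 9.900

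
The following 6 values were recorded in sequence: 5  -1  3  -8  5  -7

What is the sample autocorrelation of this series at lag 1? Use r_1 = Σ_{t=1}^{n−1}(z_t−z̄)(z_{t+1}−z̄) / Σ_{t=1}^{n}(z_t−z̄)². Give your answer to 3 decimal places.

-0.628

Mean z̄ = (5 − 1 + 3 − 8 + 5 − 7)/6 = -0.5000
Deviations from mean: 5.5000, -0.5000, 3.5000, -7.5000, 5.5000, -6.5000
Σ(z_t−z̄)(z_{t+1}−z̄) = (-2.7500) + (-1.7500) + (-26.2500) + (-41.2500) + (-35.7500) = -107.7500
Denominator Σ(z_t−z̄)² = 171.5000
r_1 = -107.7500 / 171.5000 = -0.628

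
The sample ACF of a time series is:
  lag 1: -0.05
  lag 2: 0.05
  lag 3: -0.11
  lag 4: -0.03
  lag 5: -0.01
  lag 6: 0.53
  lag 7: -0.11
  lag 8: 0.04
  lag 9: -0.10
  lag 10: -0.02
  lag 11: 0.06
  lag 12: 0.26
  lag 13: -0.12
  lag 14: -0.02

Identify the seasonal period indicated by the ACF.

The largest autocorrelation is r_6 = 0.53, with a weaker echo at lag 12 (0.26); the remaining lags stay at or below 0.06.
The dominant spike at lag 6 indicates a seasonal period of 6.

6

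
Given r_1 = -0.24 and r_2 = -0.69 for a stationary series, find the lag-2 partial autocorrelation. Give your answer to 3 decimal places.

φ_{22} = (r_2 − r_1²) / (1 − r_1²)
r_1² = (-0.24)² = 0.0576
Numerator = -0.69 − 0.0576 = -0.7476; denominator = 1 − 0.0576 = 0.9424
φ_{22} = -0.7476 / 0.9424 = -0.793

-0.793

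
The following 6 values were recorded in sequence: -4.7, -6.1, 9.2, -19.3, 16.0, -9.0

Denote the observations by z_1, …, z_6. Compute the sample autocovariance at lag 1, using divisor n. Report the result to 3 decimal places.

Mean z̄ = (-4.7 − 6.1 + 9.2 − 19.3 + 16.0 − 9.0)/6 = -2.3167
Deviations: -2.3833, -3.7833, 11.5167, -16.9833, 18.3167, -6.6833
Σ_{t=1}^{5}(z_t−z̄)(z_{t+1}−z̄) = -663.6403
γ_1 = -663.6403 / 6 = -110.607

-110.607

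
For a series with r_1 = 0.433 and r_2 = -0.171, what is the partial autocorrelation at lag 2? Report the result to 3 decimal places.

φ_{22} = (r_2 − r_1²) / (1 − r_1²)
r_1² = (0.433)² = 0.187489
Numerator = -0.171 − 0.1875 = -0.3585; denominator = 1 − 0.1875 = 0.8125
φ_{22} = -0.3585 / 0.8125 = -0.441

-0.441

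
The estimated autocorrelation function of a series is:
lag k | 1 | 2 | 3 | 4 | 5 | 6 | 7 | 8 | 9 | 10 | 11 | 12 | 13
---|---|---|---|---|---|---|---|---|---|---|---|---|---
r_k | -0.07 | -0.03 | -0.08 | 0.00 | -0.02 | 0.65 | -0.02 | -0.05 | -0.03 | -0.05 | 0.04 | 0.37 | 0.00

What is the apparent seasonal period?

The largest autocorrelation is r_6 = 0.65, with a weaker echo at lag 12 (0.37); the remaining lags stay at or below 0.04.
The dominant spike at lag 6 indicates a seasonal period of 6.

6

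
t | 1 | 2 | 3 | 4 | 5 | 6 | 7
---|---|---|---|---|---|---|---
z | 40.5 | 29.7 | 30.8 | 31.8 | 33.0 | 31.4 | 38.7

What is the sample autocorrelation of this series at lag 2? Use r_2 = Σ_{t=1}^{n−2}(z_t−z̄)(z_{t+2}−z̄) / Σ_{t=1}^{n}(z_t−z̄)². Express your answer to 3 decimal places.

Mean z̄ = (40.5 + 29.7 + 30.8 + 31.8 + 33.0 + 31.4 + 38.7)/7 = 33.7000
Σ(z_t−z̄)(z_{t+2}−z̄) = (-19.7200) + (7.6000) + (2.0300) + (4.3700) + (-3.5000) = -9.2200
Denominator Σ(z_t−z̄)² = 105.0400
r_2 = -9.2200 / 105.0400 = -0.088

-0.088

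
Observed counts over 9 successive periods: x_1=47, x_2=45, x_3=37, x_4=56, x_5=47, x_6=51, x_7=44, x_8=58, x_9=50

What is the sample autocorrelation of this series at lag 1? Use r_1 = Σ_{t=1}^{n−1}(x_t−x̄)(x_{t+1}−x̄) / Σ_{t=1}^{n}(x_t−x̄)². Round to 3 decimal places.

Mean x̄ = (47 + 45 + 37 + 56 + 47 + 51 + 44 + 58 + 50)/9 = 48.3333
Numerator Σ_{t=1}^{8}(x_t−x̄)(x_{t+1}−x̄) = -95.7778
Denominator Σ(x_t−x̄)² = 324.0000
r_1 = -95.7778 / 324.0000 = -0.296

-0.296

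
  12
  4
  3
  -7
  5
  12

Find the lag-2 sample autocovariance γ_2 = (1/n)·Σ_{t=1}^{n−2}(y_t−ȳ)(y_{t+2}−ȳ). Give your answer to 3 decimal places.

Mean ȳ = (12 + 4 + 3 − 7 + 5 + 12)/6 = 4.8333
Deviations: 7.1667, -0.8333, -1.8333, -11.8333, 0.1667, 7.1667
Σ_{t=1}^{4}(y_t−ȳ)(y_{t+2}−ȳ) = -88.3889
γ_2 = -88.3889 / 6 = -14.731

-14.731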